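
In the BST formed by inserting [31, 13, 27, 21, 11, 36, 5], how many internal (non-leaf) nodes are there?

Tree built from: [31, 13, 27, 21, 11, 36, 5]
Tree (level-order array): [31, 13, 36, 11, 27, None, None, 5, None, 21]
Rule: An internal node has at least one child.
Per-node child counts:
  node 31: 2 child(ren)
  node 13: 2 child(ren)
  node 11: 1 child(ren)
  node 5: 0 child(ren)
  node 27: 1 child(ren)
  node 21: 0 child(ren)
  node 36: 0 child(ren)
Matching nodes: [31, 13, 11, 27]
Count of internal (non-leaf) nodes: 4


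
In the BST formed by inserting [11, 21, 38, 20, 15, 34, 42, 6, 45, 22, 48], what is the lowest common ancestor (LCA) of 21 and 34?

Tree insertion order: [11, 21, 38, 20, 15, 34, 42, 6, 45, 22, 48]
Tree (level-order array): [11, 6, 21, None, None, 20, 38, 15, None, 34, 42, None, None, 22, None, None, 45, None, None, None, 48]
In a BST, the LCA of p=21, q=34 is the first node v on the
root-to-leaf path with p <= v <= q (go left if both < v, right if both > v).
Walk from root:
  at 11: both 21 and 34 > 11, go right
  at 21: 21 <= 21 <= 34, this is the LCA
LCA = 21


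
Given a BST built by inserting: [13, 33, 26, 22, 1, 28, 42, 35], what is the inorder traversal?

Tree insertion order: [13, 33, 26, 22, 1, 28, 42, 35]
Tree (level-order array): [13, 1, 33, None, None, 26, 42, 22, 28, 35]
Inorder traversal: [1, 13, 22, 26, 28, 33, 35, 42]


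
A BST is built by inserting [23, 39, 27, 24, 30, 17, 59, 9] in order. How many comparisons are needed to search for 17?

Search path for 17: 23 -> 17
Found: True
Comparisons: 2


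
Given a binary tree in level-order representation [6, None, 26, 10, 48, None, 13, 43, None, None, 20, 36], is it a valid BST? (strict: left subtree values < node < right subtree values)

Level-order array: [6, None, 26, 10, 48, None, 13, 43, None, None, 20, 36]
Validate using subtree bounds (lo, hi): at each node, require lo < value < hi,
then recurse left with hi=value and right with lo=value.
Preorder trace (stopping at first violation):
  at node 6 with bounds (-inf, +inf): OK
  at node 26 with bounds (6, +inf): OK
  at node 10 with bounds (6, 26): OK
  at node 13 with bounds (10, 26): OK
  at node 20 with bounds (13, 26): OK
  at node 48 with bounds (26, +inf): OK
  at node 43 with bounds (26, 48): OK
  at node 36 with bounds (26, 43): OK
No violation found at any node.
Result: Valid BST


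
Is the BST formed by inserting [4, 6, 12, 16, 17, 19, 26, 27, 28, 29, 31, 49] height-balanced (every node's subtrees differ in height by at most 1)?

Tree (level-order array): [4, None, 6, None, 12, None, 16, None, 17, None, 19, None, 26, None, 27, None, 28, None, 29, None, 31, None, 49]
Definition: a tree is height-balanced if, at every node, |h(left) - h(right)| <= 1 (empty subtree has height -1).
Bottom-up per-node check:
  node 49: h_left=-1, h_right=-1, diff=0 [OK], height=0
  node 31: h_left=-1, h_right=0, diff=1 [OK], height=1
  node 29: h_left=-1, h_right=1, diff=2 [FAIL (|-1-1|=2 > 1)], height=2
  node 28: h_left=-1, h_right=2, diff=3 [FAIL (|-1-2|=3 > 1)], height=3
  node 27: h_left=-1, h_right=3, diff=4 [FAIL (|-1-3|=4 > 1)], height=4
  node 26: h_left=-1, h_right=4, diff=5 [FAIL (|-1-4|=5 > 1)], height=5
  node 19: h_left=-1, h_right=5, diff=6 [FAIL (|-1-5|=6 > 1)], height=6
  node 17: h_left=-1, h_right=6, diff=7 [FAIL (|-1-6|=7 > 1)], height=7
  node 16: h_left=-1, h_right=7, diff=8 [FAIL (|-1-7|=8 > 1)], height=8
  node 12: h_left=-1, h_right=8, diff=9 [FAIL (|-1-8|=9 > 1)], height=9
  node 6: h_left=-1, h_right=9, diff=10 [FAIL (|-1-9|=10 > 1)], height=10
  node 4: h_left=-1, h_right=10, diff=11 [FAIL (|-1-10|=11 > 1)], height=11
Node 29 violates the condition: |-1 - 1| = 2 > 1.
Result: Not balanced


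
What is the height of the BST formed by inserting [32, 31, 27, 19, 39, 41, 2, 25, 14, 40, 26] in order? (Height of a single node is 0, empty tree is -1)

Insertion order: [32, 31, 27, 19, 39, 41, 2, 25, 14, 40, 26]
Tree (level-order array): [32, 31, 39, 27, None, None, 41, 19, None, 40, None, 2, 25, None, None, None, 14, None, 26]
Compute height bottom-up (empty subtree = -1):
  height(14) = 1 + max(-1, -1) = 0
  height(2) = 1 + max(-1, 0) = 1
  height(26) = 1 + max(-1, -1) = 0
  height(25) = 1 + max(-1, 0) = 1
  height(19) = 1 + max(1, 1) = 2
  height(27) = 1 + max(2, -1) = 3
  height(31) = 1 + max(3, -1) = 4
  height(40) = 1 + max(-1, -1) = 0
  height(41) = 1 + max(0, -1) = 1
  height(39) = 1 + max(-1, 1) = 2
  height(32) = 1 + max(4, 2) = 5
Height = 5


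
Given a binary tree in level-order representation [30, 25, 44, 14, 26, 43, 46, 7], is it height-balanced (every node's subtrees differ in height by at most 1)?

Tree (level-order array): [30, 25, 44, 14, 26, 43, 46, 7]
Definition: a tree is height-balanced if, at every node, |h(left) - h(right)| <= 1 (empty subtree has height -1).
Bottom-up per-node check:
  node 7: h_left=-1, h_right=-1, diff=0 [OK], height=0
  node 14: h_left=0, h_right=-1, diff=1 [OK], height=1
  node 26: h_left=-1, h_right=-1, diff=0 [OK], height=0
  node 25: h_left=1, h_right=0, diff=1 [OK], height=2
  node 43: h_left=-1, h_right=-1, diff=0 [OK], height=0
  node 46: h_left=-1, h_right=-1, diff=0 [OK], height=0
  node 44: h_left=0, h_right=0, diff=0 [OK], height=1
  node 30: h_left=2, h_right=1, diff=1 [OK], height=3
All nodes satisfy the balance condition.
Result: Balanced


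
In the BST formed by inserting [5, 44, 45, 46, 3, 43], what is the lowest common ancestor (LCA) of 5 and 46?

Tree insertion order: [5, 44, 45, 46, 3, 43]
Tree (level-order array): [5, 3, 44, None, None, 43, 45, None, None, None, 46]
In a BST, the LCA of p=5, q=46 is the first node v on the
root-to-leaf path with p <= v <= q (go left if both < v, right if both > v).
Walk from root:
  at 5: 5 <= 5 <= 46, this is the LCA
LCA = 5


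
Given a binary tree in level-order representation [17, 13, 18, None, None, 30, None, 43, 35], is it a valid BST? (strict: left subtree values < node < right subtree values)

Level-order array: [17, 13, 18, None, None, 30, None, 43, 35]
Validate using subtree bounds (lo, hi): at each node, require lo < value < hi,
then recurse left with hi=value and right with lo=value.
Preorder trace (stopping at first violation):
  at node 17 with bounds (-inf, +inf): OK
  at node 13 with bounds (-inf, 17): OK
  at node 18 with bounds (17, +inf): OK
  at node 30 with bounds (17, 18): VIOLATION
Node 30 violates its bound: not (17 < 30 < 18).
Result: Not a valid BST


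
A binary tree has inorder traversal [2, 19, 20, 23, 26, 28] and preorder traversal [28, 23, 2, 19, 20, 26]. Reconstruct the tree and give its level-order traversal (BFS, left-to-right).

Inorder:  [2, 19, 20, 23, 26, 28]
Preorder: [28, 23, 2, 19, 20, 26]
Algorithm: preorder visits root first, so consume preorder in order;
for each root, split the current inorder slice at that value into
left-subtree inorder and right-subtree inorder, then recurse.
Recursive splits:
  root=28; inorder splits into left=[2, 19, 20, 23, 26], right=[]
  root=23; inorder splits into left=[2, 19, 20], right=[26]
  root=2; inorder splits into left=[], right=[19, 20]
  root=19; inorder splits into left=[], right=[20]
  root=20; inorder splits into left=[], right=[]
  root=26; inorder splits into left=[], right=[]
Reconstructed level-order: [28, 23, 2, 26, 19, 20]


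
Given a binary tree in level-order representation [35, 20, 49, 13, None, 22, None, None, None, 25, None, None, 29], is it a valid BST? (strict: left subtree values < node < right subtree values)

Level-order array: [35, 20, 49, 13, None, 22, None, None, None, 25, None, None, 29]
Validate using subtree bounds (lo, hi): at each node, require lo < value < hi,
then recurse left with hi=value and right with lo=value.
Preorder trace (stopping at first violation):
  at node 35 with bounds (-inf, +inf): OK
  at node 20 with bounds (-inf, 35): OK
  at node 13 with bounds (-inf, 20): OK
  at node 49 with bounds (35, +inf): OK
  at node 22 with bounds (35, 49): VIOLATION
Node 22 violates its bound: not (35 < 22 < 49).
Result: Not a valid BST


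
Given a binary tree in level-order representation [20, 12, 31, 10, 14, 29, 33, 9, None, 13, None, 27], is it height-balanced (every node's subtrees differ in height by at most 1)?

Tree (level-order array): [20, 12, 31, 10, 14, 29, 33, 9, None, 13, None, 27]
Definition: a tree is height-balanced if, at every node, |h(left) - h(right)| <= 1 (empty subtree has height -1).
Bottom-up per-node check:
  node 9: h_left=-1, h_right=-1, diff=0 [OK], height=0
  node 10: h_left=0, h_right=-1, diff=1 [OK], height=1
  node 13: h_left=-1, h_right=-1, diff=0 [OK], height=0
  node 14: h_left=0, h_right=-1, diff=1 [OK], height=1
  node 12: h_left=1, h_right=1, diff=0 [OK], height=2
  node 27: h_left=-1, h_right=-1, diff=0 [OK], height=0
  node 29: h_left=0, h_right=-1, diff=1 [OK], height=1
  node 33: h_left=-1, h_right=-1, diff=0 [OK], height=0
  node 31: h_left=1, h_right=0, diff=1 [OK], height=2
  node 20: h_left=2, h_right=2, diff=0 [OK], height=3
All nodes satisfy the balance condition.
Result: Balanced


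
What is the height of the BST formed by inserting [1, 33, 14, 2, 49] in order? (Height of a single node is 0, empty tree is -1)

Insertion order: [1, 33, 14, 2, 49]
Tree (level-order array): [1, None, 33, 14, 49, 2]
Compute height bottom-up (empty subtree = -1):
  height(2) = 1 + max(-1, -1) = 0
  height(14) = 1 + max(0, -1) = 1
  height(49) = 1 + max(-1, -1) = 0
  height(33) = 1 + max(1, 0) = 2
  height(1) = 1 + max(-1, 2) = 3
Height = 3


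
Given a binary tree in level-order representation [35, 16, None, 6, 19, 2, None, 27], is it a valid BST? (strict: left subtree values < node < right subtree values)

Level-order array: [35, 16, None, 6, 19, 2, None, 27]
Validate using subtree bounds (lo, hi): at each node, require lo < value < hi,
then recurse left with hi=value and right with lo=value.
Preorder trace (stopping at first violation):
  at node 35 with bounds (-inf, +inf): OK
  at node 16 with bounds (-inf, 35): OK
  at node 6 with bounds (-inf, 16): OK
  at node 2 with bounds (-inf, 6): OK
  at node 19 with bounds (16, 35): OK
  at node 27 with bounds (16, 19): VIOLATION
Node 27 violates its bound: not (16 < 27 < 19).
Result: Not a valid BST


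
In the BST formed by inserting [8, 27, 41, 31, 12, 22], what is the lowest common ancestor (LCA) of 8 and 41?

Tree insertion order: [8, 27, 41, 31, 12, 22]
Tree (level-order array): [8, None, 27, 12, 41, None, 22, 31]
In a BST, the LCA of p=8, q=41 is the first node v on the
root-to-leaf path with p <= v <= q (go left if both < v, right if both > v).
Walk from root:
  at 8: 8 <= 8 <= 41, this is the LCA
LCA = 8


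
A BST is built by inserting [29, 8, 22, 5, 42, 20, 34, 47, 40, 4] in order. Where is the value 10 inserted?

Starting tree (level order): [29, 8, 42, 5, 22, 34, 47, 4, None, 20, None, None, 40]
Insertion path: 29 -> 8 -> 22 -> 20
Result: insert 10 as left child of 20
Final tree (level order): [29, 8, 42, 5, 22, 34, 47, 4, None, 20, None, None, 40, None, None, None, None, 10]


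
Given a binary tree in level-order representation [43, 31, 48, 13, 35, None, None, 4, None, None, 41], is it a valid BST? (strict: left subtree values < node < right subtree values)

Level-order array: [43, 31, 48, 13, 35, None, None, 4, None, None, 41]
Validate using subtree bounds (lo, hi): at each node, require lo < value < hi,
then recurse left with hi=value and right with lo=value.
Preorder trace (stopping at first violation):
  at node 43 with bounds (-inf, +inf): OK
  at node 31 with bounds (-inf, 43): OK
  at node 13 with bounds (-inf, 31): OK
  at node 4 with bounds (-inf, 13): OK
  at node 35 with bounds (31, 43): OK
  at node 41 with bounds (35, 43): OK
  at node 48 with bounds (43, +inf): OK
No violation found at any node.
Result: Valid BST


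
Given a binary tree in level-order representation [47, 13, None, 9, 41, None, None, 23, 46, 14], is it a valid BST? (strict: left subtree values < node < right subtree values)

Level-order array: [47, 13, None, 9, 41, None, None, 23, 46, 14]
Validate using subtree bounds (lo, hi): at each node, require lo < value < hi,
then recurse left with hi=value and right with lo=value.
Preorder trace (stopping at first violation):
  at node 47 with bounds (-inf, +inf): OK
  at node 13 with bounds (-inf, 47): OK
  at node 9 with bounds (-inf, 13): OK
  at node 41 with bounds (13, 47): OK
  at node 23 with bounds (13, 41): OK
  at node 14 with bounds (13, 23): OK
  at node 46 with bounds (41, 47): OK
No violation found at any node.
Result: Valid BST


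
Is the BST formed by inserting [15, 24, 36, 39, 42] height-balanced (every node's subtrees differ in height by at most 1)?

Tree (level-order array): [15, None, 24, None, 36, None, 39, None, 42]
Definition: a tree is height-balanced if, at every node, |h(left) - h(right)| <= 1 (empty subtree has height -1).
Bottom-up per-node check:
  node 42: h_left=-1, h_right=-1, diff=0 [OK], height=0
  node 39: h_left=-1, h_right=0, diff=1 [OK], height=1
  node 36: h_left=-1, h_right=1, diff=2 [FAIL (|-1-1|=2 > 1)], height=2
  node 24: h_left=-1, h_right=2, diff=3 [FAIL (|-1-2|=3 > 1)], height=3
  node 15: h_left=-1, h_right=3, diff=4 [FAIL (|-1-3|=4 > 1)], height=4
Node 36 violates the condition: |-1 - 1| = 2 > 1.
Result: Not balanced


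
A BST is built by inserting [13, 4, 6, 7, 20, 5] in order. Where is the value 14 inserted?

Starting tree (level order): [13, 4, 20, None, 6, None, None, 5, 7]
Insertion path: 13 -> 20
Result: insert 14 as left child of 20
Final tree (level order): [13, 4, 20, None, 6, 14, None, 5, 7]


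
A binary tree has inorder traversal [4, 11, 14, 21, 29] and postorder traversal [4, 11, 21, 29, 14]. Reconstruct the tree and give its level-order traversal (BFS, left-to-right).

Inorder:   [4, 11, 14, 21, 29]
Postorder: [4, 11, 21, 29, 14]
Algorithm: postorder visits root last, so walk postorder right-to-left;
each value is the root of the current inorder slice — split it at that
value, recurse on the right subtree first, then the left.
Recursive splits:
  root=14; inorder splits into left=[4, 11], right=[21, 29]
  root=29; inorder splits into left=[21], right=[]
  root=21; inorder splits into left=[], right=[]
  root=11; inorder splits into left=[4], right=[]
  root=4; inorder splits into left=[], right=[]
Reconstructed level-order: [14, 11, 29, 4, 21]


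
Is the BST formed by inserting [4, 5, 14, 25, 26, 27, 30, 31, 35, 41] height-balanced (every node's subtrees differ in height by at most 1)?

Tree (level-order array): [4, None, 5, None, 14, None, 25, None, 26, None, 27, None, 30, None, 31, None, 35, None, 41]
Definition: a tree is height-balanced if, at every node, |h(left) - h(right)| <= 1 (empty subtree has height -1).
Bottom-up per-node check:
  node 41: h_left=-1, h_right=-1, diff=0 [OK], height=0
  node 35: h_left=-1, h_right=0, diff=1 [OK], height=1
  node 31: h_left=-1, h_right=1, diff=2 [FAIL (|-1-1|=2 > 1)], height=2
  node 30: h_left=-1, h_right=2, diff=3 [FAIL (|-1-2|=3 > 1)], height=3
  node 27: h_left=-1, h_right=3, diff=4 [FAIL (|-1-3|=4 > 1)], height=4
  node 26: h_left=-1, h_right=4, diff=5 [FAIL (|-1-4|=5 > 1)], height=5
  node 25: h_left=-1, h_right=5, diff=6 [FAIL (|-1-5|=6 > 1)], height=6
  node 14: h_left=-1, h_right=6, diff=7 [FAIL (|-1-6|=7 > 1)], height=7
  node 5: h_left=-1, h_right=7, diff=8 [FAIL (|-1-7|=8 > 1)], height=8
  node 4: h_left=-1, h_right=8, diff=9 [FAIL (|-1-8|=9 > 1)], height=9
Node 31 violates the condition: |-1 - 1| = 2 > 1.
Result: Not balanced


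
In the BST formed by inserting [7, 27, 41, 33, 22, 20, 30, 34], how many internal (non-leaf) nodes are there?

Tree built from: [7, 27, 41, 33, 22, 20, 30, 34]
Tree (level-order array): [7, None, 27, 22, 41, 20, None, 33, None, None, None, 30, 34]
Rule: An internal node has at least one child.
Per-node child counts:
  node 7: 1 child(ren)
  node 27: 2 child(ren)
  node 22: 1 child(ren)
  node 20: 0 child(ren)
  node 41: 1 child(ren)
  node 33: 2 child(ren)
  node 30: 0 child(ren)
  node 34: 0 child(ren)
Matching nodes: [7, 27, 22, 41, 33]
Count of internal (non-leaf) nodes: 5


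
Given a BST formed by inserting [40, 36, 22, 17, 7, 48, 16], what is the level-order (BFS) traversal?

Tree insertion order: [40, 36, 22, 17, 7, 48, 16]
Tree (level-order array): [40, 36, 48, 22, None, None, None, 17, None, 7, None, None, 16]
BFS from the root, enqueuing left then right child of each popped node:
  queue [40] -> pop 40, enqueue [36, 48], visited so far: [40]
  queue [36, 48] -> pop 36, enqueue [22], visited so far: [40, 36]
  queue [48, 22] -> pop 48, enqueue [none], visited so far: [40, 36, 48]
  queue [22] -> pop 22, enqueue [17], visited so far: [40, 36, 48, 22]
  queue [17] -> pop 17, enqueue [7], visited so far: [40, 36, 48, 22, 17]
  queue [7] -> pop 7, enqueue [16], visited so far: [40, 36, 48, 22, 17, 7]
  queue [16] -> pop 16, enqueue [none], visited so far: [40, 36, 48, 22, 17, 7, 16]
Result: [40, 36, 48, 22, 17, 7, 16]


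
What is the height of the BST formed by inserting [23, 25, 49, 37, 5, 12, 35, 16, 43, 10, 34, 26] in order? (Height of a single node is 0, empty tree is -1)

Insertion order: [23, 25, 49, 37, 5, 12, 35, 16, 43, 10, 34, 26]
Tree (level-order array): [23, 5, 25, None, 12, None, 49, 10, 16, 37, None, None, None, None, None, 35, 43, 34, None, None, None, 26]
Compute height bottom-up (empty subtree = -1):
  height(10) = 1 + max(-1, -1) = 0
  height(16) = 1 + max(-1, -1) = 0
  height(12) = 1 + max(0, 0) = 1
  height(5) = 1 + max(-1, 1) = 2
  height(26) = 1 + max(-1, -1) = 0
  height(34) = 1 + max(0, -1) = 1
  height(35) = 1 + max(1, -1) = 2
  height(43) = 1 + max(-1, -1) = 0
  height(37) = 1 + max(2, 0) = 3
  height(49) = 1 + max(3, -1) = 4
  height(25) = 1 + max(-1, 4) = 5
  height(23) = 1 + max(2, 5) = 6
Height = 6


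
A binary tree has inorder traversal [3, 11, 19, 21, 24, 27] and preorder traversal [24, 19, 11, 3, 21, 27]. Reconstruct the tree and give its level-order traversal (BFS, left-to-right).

Inorder:  [3, 11, 19, 21, 24, 27]
Preorder: [24, 19, 11, 3, 21, 27]
Algorithm: preorder visits root first, so consume preorder in order;
for each root, split the current inorder slice at that value into
left-subtree inorder and right-subtree inorder, then recurse.
Recursive splits:
  root=24; inorder splits into left=[3, 11, 19, 21], right=[27]
  root=19; inorder splits into left=[3, 11], right=[21]
  root=11; inorder splits into left=[3], right=[]
  root=3; inorder splits into left=[], right=[]
  root=21; inorder splits into left=[], right=[]
  root=27; inorder splits into left=[], right=[]
Reconstructed level-order: [24, 19, 27, 11, 21, 3]


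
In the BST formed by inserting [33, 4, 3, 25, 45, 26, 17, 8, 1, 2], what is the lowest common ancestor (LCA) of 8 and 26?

Tree insertion order: [33, 4, 3, 25, 45, 26, 17, 8, 1, 2]
Tree (level-order array): [33, 4, 45, 3, 25, None, None, 1, None, 17, 26, None, 2, 8]
In a BST, the LCA of p=8, q=26 is the first node v on the
root-to-leaf path with p <= v <= q (go left if both < v, right if both > v).
Walk from root:
  at 33: both 8 and 26 < 33, go left
  at 4: both 8 and 26 > 4, go right
  at 25: 8 <= 25 <= 26, this is the LCA
LCA = 25


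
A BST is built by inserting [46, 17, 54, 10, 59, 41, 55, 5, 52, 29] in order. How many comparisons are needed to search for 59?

Search path for 59: 46 -> 54 -> 59
Found: True
Comparisons: 3


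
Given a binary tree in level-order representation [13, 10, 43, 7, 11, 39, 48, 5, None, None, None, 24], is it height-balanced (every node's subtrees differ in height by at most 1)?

Tree (level-order array): [13, 10, 43, 7, 11, 39, 48, 5, None, None, None, 24]
Definition: a tree is height-balanced if, at every node, |h(left) - h(right)| <= 1 (empty subtree has height -1).
Bottom-up per-node check:
  node 5: h_left=-1, h_right=-1, diff=0 [OK], height=0
  node 7: h_left=0, h_right=-1, diff=1 [OK], height=1
  node 11: h_left=-1, h_right=-1, diff=0 [OK], height=0
  node 10: h_left=1, h_right=0, diff=1 [OK], height=2
  node 24: h_left=-1, h_right=-1, diff=0 [OK], height=0
  node 39: h_left=0, h_right=-1, diff=1 [OK], height=1
  node 48: h_left=-1, h_right=-1, diff=0 [OK], height=0
  node 43: h_left=1, h_right=0, diff=1 [OK], height=2
  node 13: h_left=2, h_right=2, diff=0 [OK], height=3
All nodes satisfy the balance condition.
Result: Balanced


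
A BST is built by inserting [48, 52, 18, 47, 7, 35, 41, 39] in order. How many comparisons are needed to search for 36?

Search path for 36: 48 -> 18 -> 47 -> 35 -> 41 -> 39
Found: False
Comparisons: 6


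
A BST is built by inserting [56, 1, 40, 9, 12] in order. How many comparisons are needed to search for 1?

Search path for 1: 56 -> 1
Found: True
Comparisons: 2


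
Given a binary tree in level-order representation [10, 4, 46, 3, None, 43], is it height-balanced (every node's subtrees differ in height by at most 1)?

Tree (level-order array): [10, 4, 46, 3, None, 43]
Definition: a tree is height-balanced if, at every node, |h(left) - h(right)| <= 1 (empty subtree has height -1).
Bottom-up per-node check:
  node 3: h_left=-1, h_right=-1, diff=0 [OK], height=0
  node 4: h_left=0, h_right=-1, diff=1 [OK], height=1
  node 43: h_left=-1, h_right=-1, diff=0 [OK], height=0
  node 46: h_left=0, h_right=-1, diff=1 [OK], height=1
  node 10: h_left=1, h_right=1, diff=0 [OK], height=2
All nodes satisfy the balance condition.
Result: Balanced


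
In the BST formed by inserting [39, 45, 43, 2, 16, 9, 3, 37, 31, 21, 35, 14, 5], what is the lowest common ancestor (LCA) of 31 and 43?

Tree insertion order: [39, 45, 43, 2, 16, 9, 3, 37, 31, 21, 35, 14, 5]
Tree (level-order array): [39, 2, 45, None, 16, 43, None, 9, 37, None, None, 3, 14, 31, None, None, 5, None, None, 21, 35]
In a BST, the LCA of p=31, q=43 is the first node v on the
root-to-leaf path with p <= v <= q (go left if both < v, right if both > v).
Walk from root:
  at 39: 31 <= 39 <= 43, this is the LCA
LCA = 39


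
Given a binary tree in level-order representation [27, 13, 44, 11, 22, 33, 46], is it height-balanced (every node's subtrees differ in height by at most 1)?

Tree (level-order array): [27, 13, 44, 11, 22, 33, 46]
Definition: a tree is height-balanced if, at every node, |h(left) - h(right)| <= 1 (empty subtree has height -1).
Bottom-up per-node check:
  node 11: h_left=-1, h_right=-1, diff=0 [OK], height=0
  node 22: h_left=-1, h_right=-1, diff=0 [OK], height=0
  node 13: h_left=0, h_right=0, diff=0 [OK], height=1
  node 33: h_left=-1, h_right=-1, diff=0 [OK], height=0
  node 46: h_left=-1, h_right=-1, diff=0 [OK], height=0
  node 44: h_left=0, h_right=0, diff=0 [OK], height=1
  node 27: h_left=1, h_right=1, diff=0 [OK], height=2
All nodes satisfy the balance condition.
Result: Balanced


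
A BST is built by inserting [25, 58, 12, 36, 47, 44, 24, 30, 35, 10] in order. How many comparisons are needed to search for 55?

Search path for 55: 25 -> 58 -> 36 -> 47
Found: False
Comparisons: 4


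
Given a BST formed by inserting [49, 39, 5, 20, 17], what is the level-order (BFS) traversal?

Tree insertion order: [49, 39, 5, 20, 17]
Tree (level-order array): [49, 39, None, 5, None, None, 20, 17]
BFS from the root, enqueuing left then right child of each popped node:
  queue [49] -> pop 49, enqueue [39], visited so far: [49]
  queue [39] -> pop 39, enqueue [5], visited so far: [49, 39]
  queue [5] -> pop 5, enqueue [20], visited so far: [49, 39, 5]
  queue [20] -> pop 20, enqueue [17], visited so far: [49, 39, 5, 20]
  queue [17] -> pop 17, enqueue [none], visited so far: [49, 39, 5, 20, 17]
Result: [49, 39, 5, 20, 17]


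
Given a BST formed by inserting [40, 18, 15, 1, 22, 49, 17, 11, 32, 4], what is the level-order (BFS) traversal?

Tree insertion order: [40, 18, 15, 1, 22, 49, 17, 11, 32, 4]
Tree (level-order array): [40, 18, 49, 15, 22, None, None, 1, 17, None, 32, None, 11, None, None, None, None, 4]
BFS from the root, enqueuing left then right child of each popped node:
  queue [40] -> pop 40, enqueue [18, 49], visited so far: [40]
  queue [18, 49] -> pop 18, enqueue [15, 22], visited so far: [40, 18]
  queue [49, 15, 22] -> pop 49, enqueue [none], visited so far: [40, 18, 49]
  queue [15, 22] -> pop 15, enqueue [1, 17], visited so far: [40, 18, 49, 15]
  queue [22, 1, 17] -> pop 22, enqueue [32], visited so far: [40, 18, 49, 15, 22]
  queue [1, 17, 32] -> pop 1, enqueue [11], visited so far: [40, 18, 49, 15, 22, 1]
  queue [17, 32, 11] -> pop 17, enqueue [none], visited so far: [40, 18, 49, 15, 22, 1, 17]
  queue [32, 11] -> pop 32, enqueue [none], visited so far: [40, 18, 49, 15, 22, 1, 17, 32]
  queue [11] -> pop 11, enqueue [4], visited so far: [40, 18, 49, 15, 22, 1, 17, 32, 11]
  queue [4] -> pop 4, enqueue [none], visited so far: [40, 18, 49, 15, 22, 1, 17, 32, 11, 4]
Result: [40, 18, 49, 15, 22, 1, 17, 32, 11, 4]


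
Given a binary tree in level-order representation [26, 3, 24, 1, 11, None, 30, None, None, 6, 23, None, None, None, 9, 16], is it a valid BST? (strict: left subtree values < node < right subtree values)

Level-order array: [26, 3, 24, 1, 11, None, 30, None, None, 6, 23, None, None, None, 9, 16]
Validate using subtree bounds (lo, hi): at each node, require lo < value < hi,
then recurse left with hi=value and right with lo=value.
Preorder trace (stopping at first violation):
  at node 26 with bounds (-inf, +inf): OK
  at node 3 with bounds (-inf, 26): OK
  at node 1 with bounds (-inf, 3): OK
  at node 11 with bounds (3, 26): OK
  at node 6 with bounds (3, 11): OK
  at node 9 with bounds (6, 11): OK
  at node 23 with bounds (11, 26): OK
  at node 16 with bounds (11, 23): OK
  at node 24 with bounds (26, +inf): VIOLATION
Node 24 violates its bound: not (26 < 24 < +inf).
Result: Not a valid BST


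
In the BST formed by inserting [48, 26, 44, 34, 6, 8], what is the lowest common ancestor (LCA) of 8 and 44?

Tree insertion order: [48, 26, 44, 34, 6, 8]
Tree (level-order array): [48, 26, None, 6, 44, None, 8, 34]
In a BST, the LCA of p=8, q=44 is the first node v on the
root-to-leaf path with p <= v <= q (go left if both < v, right if both > v).
Walk from root:
  at 48: both 8 and 44 < 48, go left
  at 26: 8 <= 26 <= 44, this is the LCA
LCA = 26


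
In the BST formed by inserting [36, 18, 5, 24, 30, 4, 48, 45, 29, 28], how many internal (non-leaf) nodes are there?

Tree built from: [36, 18, 5, 24, 30, 4, 48, 45, 29, 28]
Tree (level-order array): [36, 18, 48, 5, 24, 45, None, 4, None, None, 30, None, None, None, None, 29, None, 28]
Rule: An internal node has at least one child.
Per-node child counts:
  node 36: 2 child(ren)
  node 18: 2 child(ren)
  node 5: 1 child(ren)
  node 4: 0 child(ren)
  node 24: 1 child(ren)
  node 30: 1 child(ren)
  node 29: 1 child(ren)
  node 28: 0 child(ren)
  node 48: 1 child(ren)
  node 45: 0 child(ren)
Matching nodes: [36, 18, 5, 24, 30, 29, 48]
Count of internal (non-leaf) nodes: 7


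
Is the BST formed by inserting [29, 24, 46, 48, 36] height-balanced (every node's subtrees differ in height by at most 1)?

Tree (level-order array): [29, 24, 46, None, None, 36, 48]
Definition: a tree is height-balanced if, at every node, |h(left) - h(right)| <= 1 (empty subtree has height -1).
Bottom-up per-node check:
  node 24: h_left=-1, h_right=-1, diff=0 [OK], height=0
  node 36: h_left=-1, h_right=-1, diff=0 [OK], height=0
  node 48: h_left=-1, h_right=-1, diff=0 [OK], height=0
  node 46: h_left=0, h_right=0, diff=0 [OK], height=1
  node 29: h_left=0, h_right=1, diff=1 [OK], height=2
All nodes satisfy the balance condition.
Result: Balanced


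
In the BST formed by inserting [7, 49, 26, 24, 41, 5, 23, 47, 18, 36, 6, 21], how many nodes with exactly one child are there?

Tree built from: [7, 49, 26, 24, 41, 5, 23, 47, 18, 36, 6, 21]
Tree (level-order array): [7, 5, 49, None, 6, 26, None, None, None, 24, 41, 23, None, 36, 47, 18, None, None, None, None, None, None, 21]
Rule: These are nodes with exactly 1 non-null child.
Per-node child counts:
  node 7: 2 child(ren)
  node 5: 1 child(ren)
  node 6: 0 child(ren)
  node 49: 1 child(ren)
  node 26: 2 child(ren)
  node 24: 1 child(ren)
  node 23: 1 child(ren)
  node 18: 1 child(ren)
  node 21: 0 child(ren)
  node 41: 2 child(ren)
  node 36: 0 child(ren)
  node 47: 0 child(ren)
Matching nodes: [5, 49, 24, 23, 18]
Count of nodes with exactly one child: 5


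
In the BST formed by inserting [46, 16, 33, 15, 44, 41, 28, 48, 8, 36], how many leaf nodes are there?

Tree built from: [46, 16, 33, 15, 44, 41, 28, 48, 8, 36]
Tree (level-order array): [46, 16, 48, 15, 33, None, None, 8, None, 28, 44, None, None, None, None, 41, None, 36]
Rule: A leaf has 0 children.
Per-node child counts:
  node 46: 2 child(ren)
  node 16: 2 child(ren)
  node 15: 1 child(ren)
  node 8: 0 child(ren)
  node 33: 2 child(ren)
  node 28: 0 child(ren)
  node 44: 1 child(ren)
  node 41: 1 child(ren)
  node 36: 0 child(ren)
  node 48: 0 child(ren)
Matching nodes: [8, 28, 36, 48]
Count of leaf nodes: 4


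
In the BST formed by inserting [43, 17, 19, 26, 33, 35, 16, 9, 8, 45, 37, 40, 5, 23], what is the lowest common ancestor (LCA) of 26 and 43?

Tree insertion order: [43, 17, 19, 26, 33, 35, 16, 9, 8, 45, 37, 40, 5, 23]
Tree (level-order array): [43, 17, 45, 16, 19, None, None, 9, None, None, 26, 8, None, 23, 33, 5, None, None, None, None, 35, None, None, None, 37, None, 40]
In a BST, the LCA of p=26, q=43 is the first node v on the
root-to-leaf path with p <= v <= q (go left if both < v, right if both > v).
Walk from root:
  at 43: 26 <= 43 <= 43, this is the LCA
LCA = 43


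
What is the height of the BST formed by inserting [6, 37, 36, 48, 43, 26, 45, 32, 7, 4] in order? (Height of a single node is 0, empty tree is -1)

Insertion order: [6, 37, 36, 48, 43, 26, 45, 32, 7, 4]
Tree (level-order array): [6, 4, 37, None, None, 36, 48, 26, None, 43, None, 7, 32, None, 45]
Compute height bottom-up (empty subtree = -1):
  height(4) = 1 + max(-1, -1) = 0
  height(7) = 1 + max(-1, -1) = 0
  height(32) = 1 + max(-1, -1) = 0
  height(26) = 1 + max(0, 0) = 1
  height(36) = 1 + max(1, -1) = 2
  height(45) = 1 + max(-1, -1) = 0
  height(43) = 1 + max(-1, 0) = 1
  height(48) = 1 + max(1, -1) = 2
  height(37) = 1 + max(2, 2) = 3
  height(6) = 1 + max(0, 3) = 4
Height = 4


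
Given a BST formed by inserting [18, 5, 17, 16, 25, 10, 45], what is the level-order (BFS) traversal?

Tree insertion order: [18, 5, 17, 16, 25, 10, 45]
Tree (level-order array): [18, 5, 25, None, 17, None, 45, 16, None, None, None, 10]
BFS from the root, enqueuing left then right child of each popped node:
  queue [18] -> pop 18, enqueue [5, 25], visited so far: [18]
  queue [5, 25] -> pop 5, enqueue [17], visited so far: [18, 5]
  queue [25, 17] -> pop 25, enqueue [45], visited so far: [18, 5, 25]
  queue [17, 45] -> pop 17, enqueue [16], visited so far: [18, 5, 25, 17]
  queue [45, 16] -> pop 45, enqueue [none], visited so far: [18, 5, 25, 17, 45]
  queue [16] -> pop 16, enqueue [10], visited so far: [18, 5, 25, 17, 45, 16]
  queue [10] -> pop 10, enqueue [none], visited so far: [18, 5, 25, 17, 45, 16, 10]
Result: [18, 5, 25, 17, 45, 16, 10]


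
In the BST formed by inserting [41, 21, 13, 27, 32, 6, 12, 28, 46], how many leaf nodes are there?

Tree built from: [41, 21, 13, 27, 32, 6, 12, 28, 46]
Tree (level-order array): [41, 21, 46, 13, 27, None, None, 6, None, None, 32, None, 12, 28]
Rule: A leaf has 0 children.
Per-node child counts:
  node 41: 2 child(ren)
  node 21: 2 child(ren)
  node 13: 1 child(ren)
  node 6: 1 child(ren)
  node 12: 0 child(ren)
  node 27: 1 child(ren)
  node 32: 1 child(ren)
  node 28: 0 child(ren)
  node 46: 0 child(ren)
Matching nodes: [12, 28, 46]
Count of leaf nodes: 3


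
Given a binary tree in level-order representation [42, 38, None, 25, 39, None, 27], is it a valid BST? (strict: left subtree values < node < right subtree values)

Level-order array: [42, 38, None, 25, 39, None, 27]
Validate using subtree bounds (lo, hi): at each node, require lo < value < hi,
then recurse left with hi=value and right with lo=value.
Preorder trace (stopping at first violation):
  at node 42 with bounds (-inf, +inf): OK
  at node 38 with bounds (-inf, 42): OK
  at node 25 with bounds (-inf, 38): OK
  at node 27 with bounds (25, 38): OK
  at node 39 with bounds (38, 42): OK
No violation found at any node.
Result: Valid BST


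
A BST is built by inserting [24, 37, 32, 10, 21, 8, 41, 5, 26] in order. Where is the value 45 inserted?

Starting tree (level order): [24, 10, 37, 8, 21, 32, 41, 5, None, None, None, 26]
Insertion path: 24 -> 37 -> 41
Result: insert 45 as right child of 41
Final tree (level order): [24, 10, 37, 8, 21, 32, 41, 5, None, None, None, 26, None, None, 45]


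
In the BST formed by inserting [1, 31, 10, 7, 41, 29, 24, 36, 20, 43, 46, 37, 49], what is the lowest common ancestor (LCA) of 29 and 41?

Tree insertion order: [1, 31, 10, 7, 41, 29, 24, 36, 20, 43, 46, 37, 49]
Tree (level-order array): [1, None, 31, 10, 41, 7, 29, 36, 43, None, None, 24, None, None, 37, None, 46, 20, None, None, None, None, 49]
In a BST, the LCA of p=29, q=41 is the first node v on the
root-to-leaf path with p <= v <= q (go left if both < v, right if both > v).
Walk from root:
  at 1: both 29 and 41 > 1, go right
  at 31: 29 <= 31 <= 41, this is the LCA
LCA = 31


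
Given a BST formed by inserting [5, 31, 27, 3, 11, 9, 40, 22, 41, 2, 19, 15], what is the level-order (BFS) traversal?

Tree insertion order: [5, 31, 27, 3, 11, 9, 40, 22, 41, 2, 19, 15]
Tree (level-order array): [5, 3, 31, 2, None, 27, 40, None, None, 11, None, None, 41, 9, 22, None, None, None, None, 19, None, 15]
BFS from the root, enqueuing left then right child of each popped node:
  queue [5] -> pop 5, enqueue [3, 31], visited so far: [5]
  queue [3, 31] -> pop 3, enqueue [2], visited so far: [5, 3]
  queue [31, 2] -> pop 31, enqueue [27, 40], visited so far: [5, 3, 31]
  queue [2, 27, 40] -> pop 2, enqueue [none], visited so far: [5, 3, 31, 2]
  queue [27, 40] -> pop 27, enqueue [11], visited so far: [5, 3, 31, 2, 27]
  queue [40, 11] -> pop 40, enqueue [41], visited so far: [5, 3, 31, 2, 27, 40]
  queue [11, 41] -> pop 11, enqueue [9, 22], visited so far: [5, 3, 31, 2, 27, 40, 11]
  queue [41, 9, 22] -> pop 41, enqueue [none], visited so far: [5, 3, 31, 2, 27, 40, 11, 41]
  queue [9, 22] -> pop 9, enqueue [none], visited so far: [5, 3, 31, 2, 27, 40, 11, 41, 9]
  queue [22] -> pop 22, enqueue [19], visited so far: [5, 3, 31, 2, 27, 40, 11, 41, 9, 22]
  queue [19] -> pop 19, enqueue [15], visited so far: [5, 3, 31, 2, 27, 40, 11, 41, 9, 22, 19]
  queue [15] -> pop 15, enqueue [none], visited so far: [5, 3, 31, 2, 27, 40, 11, 41, 9, 22, 19, 15]
Result: [5, 3, 31, 2, 27, 40, 11, 41, 9, 22, 19, 15]


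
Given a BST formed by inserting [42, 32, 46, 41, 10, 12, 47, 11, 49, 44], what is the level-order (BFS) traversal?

Tree insertion order: [42, 32, 46, 41, 10, 12, 47, 11, 49, 44]
Tree (level-order array): [42, 32, 46, 10, 41, 44, 47, None, 12, None, None, None, None, None, 49, 11]
BFS from the root, enqueuing left then right child of each popped node:
  queue [42] -> pop 42, enqueue [32, 46], visited so far: [42]
  queue [32, 46] -> pop 32, enqueue [10, 41], visited so far: [42, 32]
  queue [46, 10, 41] -> pop 46, enqueue [44, 47], visited so far: [42, 32, 46]
  queue [10, 41, 44, 47] -> pop 10, enqueue [12], visited so far: [42, 32, 46, 10]
  queue [41, 44, 47, 12] -> pop 41, enqueue [none], visited so far: [42, 32, 46, 10, 41]
  queue [44, 47, 12] -> pop 44, enqueue [none], visited so far: [42, 32, 46, 10, 41, 44]
  queue [47, 12] -> pop 47, enqueue [49], visited so far: [42, 32, 46, 10, 41, 44, 47]
  queue [12, 49] -> pop 12, enqueue [11], visited so far: [42, 32, 46, 10, 41, 44, 47, 12]
  queue [49, 11] -> pop 49, enqueue [none], visited so far: [42, 32, 46, 10, 41, 44, 47, 12, 49]
  queue [11] -> pop 11, enqueue [none], visited so far: [42, 32, 46, 10, 41, 44, 47, 12, 49, 11]
Result: [42, 32, 46, 10, 41, 44, 47, 12, 49, 11]


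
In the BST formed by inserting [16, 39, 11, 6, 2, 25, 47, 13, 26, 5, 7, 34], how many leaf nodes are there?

Tree built from: [16, 39, 11, 6, 2, 25, 47, 13, 26, 5, 7, 34]
Tree (level-order array): [16, 11, 39, 6, 13, 25, 47, 2, 7, None, None, None, 26, None, None, None, 5, None, None, None, 34]
Rule: A leaf has 0 children.
Per-node child counts:
  node 16: 2 child(ren)
  node 11: 2 child(ren)
  node 6: 2 child(ren)
  node 2: 1 child(ren)
  node 5: 0 child(ren)
  node 7: 0 child(ren)
  node 13: 0 child(ren)
  node 39: 2 child(ren)
  node 25: 1 child(ren)
  node 26: 1 child(ren)
  node 34: 0 child(ren)
  node 47: 0 child(ren)
Matching nodes: [5, 7, 13, 34, 47]
Count of leaf nodes: 5


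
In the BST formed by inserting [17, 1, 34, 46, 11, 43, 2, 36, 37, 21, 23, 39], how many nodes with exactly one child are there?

Tree built from: [17, 1, 34, 46, 11, 43, 2, 36, 37, 21, 23, 39]
Tree (level-order array): [17, 1, 34, None, 11, 21, 46, 2, None, None, 23, 43, None, None, None, None, None, 36, None, None, 37, None, 39]
Rule: These are nodes with exactly 1 non-null child.
Per-node child counts:
  node 17: 2 child(ren)
  node 1: 1 child(ren)
  node 11: 1 child(ren)
  node 2: 0 child(ren)
  node 34: 2 child(ren)
  node 21: 1 child(ren)
  node 23: 0 child(ren)
  node 46: 1 child(ren)
  node 43: 1 child(ren)
  node 36: 1 child(ren)
  node 37: 1 child(ren)
  node 39: 0 child(ren)
Matching nodes: [1, 11, 21, 46, 43, 36, 37]
Count of nodes with exactly one child: 7


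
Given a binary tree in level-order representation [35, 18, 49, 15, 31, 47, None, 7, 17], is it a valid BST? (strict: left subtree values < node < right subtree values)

Level-order array: [35, 18, 49, 15, 31, 47, None, 7, 17]
Validate using subtree bounds (lo, hi): at each node, require lo < value < hi,
then recurse left with hi=value and right with lo=value.
Preorder trace (stopping at first violation):
  at node 35 with bounds (-inf, +inf): OK
  at node 18 with bounds (-inf, 35): OK
  at node 15 with bounds (-inf, 18): OK
  at node 7 with bounds (-inf, 15): OK
  at node 17 with bounds (15, 18): OK
  at node 31 with bounds (18, 35): OK
  at node 49 with bounds (35, +inf): OK
  at node 47 with bounds (35, 49): OK
No violation found at any node.
Result: Valid BST


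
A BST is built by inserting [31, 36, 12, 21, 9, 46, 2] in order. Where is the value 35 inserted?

Starting tree (level order): [31, 12, 36, 9, 21, None, 46, 2]
Insertion path: 31 -> 36
Result: insert 35 as left child of 36
Final tree (level order): [31, 12, 36, 9, 21, 35, 46, 2]


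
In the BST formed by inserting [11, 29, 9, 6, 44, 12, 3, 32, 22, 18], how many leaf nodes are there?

Tree built from: [11, 29, 9, 6, 44, 12, 3, 32, 22, 18]
Tree (level-order array): [11, 9, 29, 6, None, 12, 44, 3, None, None, 22, 32, None, None, None, 18]
Rule: A leaf has 0 children.
Per-node child counts:
  node 11: 2 child(ren)
  node 9: 1 child(ren)
  node 6: 1 child(ren)
  node 3: 0 child(ren)
  node 29: 2 child(ren)
  node 12: 1 child(ren)
  node 22: 1 child(ren)
  node 18: 0 child(ren)
  node 44: 1 child(ren)
  node 32: 0 child(ren)
Matching nodes: [3, 18, 32]
Count of leaf nodes: 3


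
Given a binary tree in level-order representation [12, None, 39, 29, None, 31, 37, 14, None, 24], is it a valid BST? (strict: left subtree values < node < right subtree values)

Level-order array: [12, None, 39, 29, None, 31, 37, 14, None, 24]
Validate using subtree bounds (lo, hi): at each node, require lo < value < hi,
then recurse left with hi=value and right with lo=value.
Preorder trace (stopping at first violation):
  at node 12 with bounds (-inf, +inf): OK
  at node 39 with bounds (12, +inf): OK
  at node 29 with bounds (12, 39): OK
  at node 31 with bounds (12, 29): VIOLATION
Node 31 violates its bound: not (12 < 31 < 29).
Result: Not a valid BST


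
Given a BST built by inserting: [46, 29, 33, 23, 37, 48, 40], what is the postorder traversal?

Tree insertion order: [46, 29, 33, 23, 37, 48, 40]
Tree (level-order array): [46, 29, 48, 23, 33, None, None, None, None, None, 37, None, 40]
Postorder traversal: [23, 40, 37, 33, 29, 48, 46]


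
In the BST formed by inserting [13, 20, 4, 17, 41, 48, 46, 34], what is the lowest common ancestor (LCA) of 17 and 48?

Tree insertion order: [13, 20, 4, 17, 41, 48, 46, 34]
Tree (level-order array): [13, 4, 20, None, None, 17, 41, None, None, 34, 48, None, None, 46]
In a BST, the LCA of p=17, q=48 is the first node v on the
root-to-leaf path with p <= v <= q (go left if both < v, right if both > v).
Walk from root:
  at 13: both 17 and 48 > 13, go right
  at 20: 17 <= 20 <= 48, this is the LCA
LCA = 20
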